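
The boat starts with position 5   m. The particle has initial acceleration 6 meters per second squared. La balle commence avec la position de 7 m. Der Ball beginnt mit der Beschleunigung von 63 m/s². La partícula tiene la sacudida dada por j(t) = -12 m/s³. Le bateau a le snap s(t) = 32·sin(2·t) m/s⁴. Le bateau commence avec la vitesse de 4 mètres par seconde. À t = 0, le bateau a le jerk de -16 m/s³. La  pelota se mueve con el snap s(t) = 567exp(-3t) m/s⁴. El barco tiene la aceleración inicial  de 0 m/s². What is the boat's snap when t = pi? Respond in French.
Nous avons le snap s(t) = 32·sin(2·t). En substituant t = pi: s(pi) = 0.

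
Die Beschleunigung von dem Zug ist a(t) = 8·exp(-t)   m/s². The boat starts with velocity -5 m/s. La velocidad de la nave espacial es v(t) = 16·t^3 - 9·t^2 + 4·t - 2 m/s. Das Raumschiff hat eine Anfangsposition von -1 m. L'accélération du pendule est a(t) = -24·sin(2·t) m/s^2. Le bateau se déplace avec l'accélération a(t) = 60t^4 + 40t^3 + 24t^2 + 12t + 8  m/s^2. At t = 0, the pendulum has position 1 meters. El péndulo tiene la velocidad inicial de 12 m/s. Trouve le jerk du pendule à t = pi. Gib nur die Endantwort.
Le jerk à t = pi est j = -48.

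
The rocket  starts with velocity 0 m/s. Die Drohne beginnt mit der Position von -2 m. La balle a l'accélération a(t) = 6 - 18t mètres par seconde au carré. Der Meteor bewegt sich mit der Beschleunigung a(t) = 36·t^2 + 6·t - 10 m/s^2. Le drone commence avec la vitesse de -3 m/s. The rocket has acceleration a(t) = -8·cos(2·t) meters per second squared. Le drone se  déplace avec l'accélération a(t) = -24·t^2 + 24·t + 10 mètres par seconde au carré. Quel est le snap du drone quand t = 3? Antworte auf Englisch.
To solve this, we need to take 2 derivatives of our acceleration equation a(t) = -24·t^2 + 24·t + 10. Taking d/dt of a(t), we find j(t) = 24 - 48·t. The derivative of jerk gives snap: s(t) = -48. From the given snap equation s(t) = -48, we substitute t = 3 to get s = -48.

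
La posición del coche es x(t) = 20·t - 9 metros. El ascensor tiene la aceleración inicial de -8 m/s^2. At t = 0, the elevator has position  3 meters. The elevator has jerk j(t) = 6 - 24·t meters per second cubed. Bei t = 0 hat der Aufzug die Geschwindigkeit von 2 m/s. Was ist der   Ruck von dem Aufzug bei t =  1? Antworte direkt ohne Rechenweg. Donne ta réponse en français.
j(1) = -18.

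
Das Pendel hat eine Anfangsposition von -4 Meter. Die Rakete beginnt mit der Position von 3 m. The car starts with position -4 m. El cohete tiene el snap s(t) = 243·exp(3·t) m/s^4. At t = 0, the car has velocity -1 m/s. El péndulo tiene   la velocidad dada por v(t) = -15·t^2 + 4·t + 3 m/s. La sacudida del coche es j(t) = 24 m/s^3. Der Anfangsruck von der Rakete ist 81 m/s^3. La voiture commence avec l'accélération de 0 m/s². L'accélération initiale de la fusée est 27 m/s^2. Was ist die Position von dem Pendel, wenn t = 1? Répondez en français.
Nous devons trouver l'intégrale de notre équation de la vitesse v(t) = -15·t^2 + 4·t + 3 1 fois. La primitive de la vitesse, avec x(0) = -4, donne la position: x(t) = -5·t^3 + 2·t^2 + 3·t - 4. Nous avons la position x(t) = -5·t^3 + 2·t^2 + 3·t - 4. En substituant t = 1: x(1) = -4.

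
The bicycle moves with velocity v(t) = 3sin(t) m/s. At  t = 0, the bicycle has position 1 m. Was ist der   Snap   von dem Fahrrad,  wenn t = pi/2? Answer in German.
Um dies zu lösen, müssen wir 3 Ableitungen unserer Gleichung für die Geschwindigkeit v(t) = 3·sin(t) nehmen. Mit d/dt von v(t) finden wir a(t) = 3·cos(t). Durch Ableiten von der Beschleunigung erhalten wir den Ruck: j(t) = -3·sin(t). Mit d/dt von j(t) finden wir s(t) = -3·cos(t). Wir haben den Snap s(t) = -3·cos(t). Durch Einsetzen von t = pi/2: s(pi/2) = 0.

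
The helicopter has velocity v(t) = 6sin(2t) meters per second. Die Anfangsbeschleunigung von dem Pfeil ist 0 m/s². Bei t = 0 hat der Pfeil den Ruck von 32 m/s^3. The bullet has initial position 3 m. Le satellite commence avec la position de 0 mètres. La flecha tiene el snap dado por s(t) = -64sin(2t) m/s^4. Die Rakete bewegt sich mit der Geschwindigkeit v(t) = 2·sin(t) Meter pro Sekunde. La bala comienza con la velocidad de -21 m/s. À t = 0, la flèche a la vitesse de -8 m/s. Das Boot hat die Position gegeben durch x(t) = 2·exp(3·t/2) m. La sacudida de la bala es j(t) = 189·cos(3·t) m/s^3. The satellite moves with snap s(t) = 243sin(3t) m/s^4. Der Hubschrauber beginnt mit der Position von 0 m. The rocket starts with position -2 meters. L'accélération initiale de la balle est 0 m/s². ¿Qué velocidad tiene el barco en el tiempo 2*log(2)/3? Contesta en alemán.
Wir müssen unsere Gleichung für die Position x(t) = 2·exp(3·t/2) 1-mal ableiten. Mit d/dt von x(t) finden wir v(t) = 3·exp(3·t/2). Mit v(t) = 3·exp(3·t/2) und Einsetzen von t = 2*log(2)/3, finden wir v = 6.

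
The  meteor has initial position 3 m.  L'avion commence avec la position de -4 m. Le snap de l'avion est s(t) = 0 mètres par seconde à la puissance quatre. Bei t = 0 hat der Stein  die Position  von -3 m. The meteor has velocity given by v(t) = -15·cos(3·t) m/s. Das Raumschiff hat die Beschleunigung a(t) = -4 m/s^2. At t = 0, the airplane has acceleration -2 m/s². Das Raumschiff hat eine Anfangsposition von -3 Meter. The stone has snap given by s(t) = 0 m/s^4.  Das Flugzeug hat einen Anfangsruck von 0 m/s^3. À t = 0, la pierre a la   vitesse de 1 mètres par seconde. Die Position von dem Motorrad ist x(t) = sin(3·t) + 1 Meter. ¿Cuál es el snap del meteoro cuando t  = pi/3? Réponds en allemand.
Wir müssen unsere Gleichung für die Geschwindigkeit v(t) = -15·cos(3·t) 3-mal ableiten. Mit d/dt von v(t) finden wir a(t) = 45·sin(3·t). Durch Ableiten von der Beschleunigung erhalten wir den Ruck: j(t) = 135·cos(3·t). Mit d/dt von j(t) finden wir s(t) = -405·sin(3·t). Wir haben den Snap s(t) = -405·sin(3·t). Durch Einsetzen von t = pi/3: s(pi/3) = 0.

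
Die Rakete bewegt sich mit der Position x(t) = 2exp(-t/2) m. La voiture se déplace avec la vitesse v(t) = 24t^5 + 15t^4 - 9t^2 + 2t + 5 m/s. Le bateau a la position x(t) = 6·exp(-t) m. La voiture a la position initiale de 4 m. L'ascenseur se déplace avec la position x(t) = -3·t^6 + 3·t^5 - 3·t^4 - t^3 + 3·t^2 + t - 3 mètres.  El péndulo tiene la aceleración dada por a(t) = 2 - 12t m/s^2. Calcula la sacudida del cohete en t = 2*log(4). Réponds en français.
Pour résoudre ceci, nous devons prendre 3 dérivées de notre équation de la position x(t) = 2·exp(-t/2). En dérivant la position, nous obtenons la vitesse: v(t) = -exp(-t/2). En dérivant la vitesse, nous obtenons l'accélération: a(t) = exp(-t/2)/2. En dérivant l'accélération, nous obtenons le jerk: j(t) = -exp(-t/2)/4. Nous avons le jerk j(t) = -exp(-t/2)/4. En substituant t = 2*log(4): j(2*log(4)) = -1/16.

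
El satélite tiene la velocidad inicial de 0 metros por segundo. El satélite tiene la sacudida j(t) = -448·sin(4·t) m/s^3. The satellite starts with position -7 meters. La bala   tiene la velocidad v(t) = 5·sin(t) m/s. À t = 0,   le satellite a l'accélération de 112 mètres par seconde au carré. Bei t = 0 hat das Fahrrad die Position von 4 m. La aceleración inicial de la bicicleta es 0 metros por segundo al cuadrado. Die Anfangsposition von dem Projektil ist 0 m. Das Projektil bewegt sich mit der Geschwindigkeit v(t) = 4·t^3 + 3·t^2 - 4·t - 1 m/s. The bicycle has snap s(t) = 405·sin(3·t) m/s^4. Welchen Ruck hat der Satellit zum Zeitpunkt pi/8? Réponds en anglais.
Using j(t) = -448·sin(4·t) and substituting t = pi/8, we find j = -448.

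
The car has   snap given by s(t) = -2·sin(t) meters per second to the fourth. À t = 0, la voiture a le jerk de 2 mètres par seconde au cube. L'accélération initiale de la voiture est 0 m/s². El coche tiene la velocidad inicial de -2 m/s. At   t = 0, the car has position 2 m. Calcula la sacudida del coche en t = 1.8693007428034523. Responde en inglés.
We need to integrate our snap equation s(t) = -2·sin(t) 1 time. The antiderivative of snap is jerk. Using j(0) = 2, we get j(t) = 2·cos(t). From the given jerk equation j(t) = 2·cos(t), we substitute t = 1.8693007428034523 to get j = -0.588182181457765.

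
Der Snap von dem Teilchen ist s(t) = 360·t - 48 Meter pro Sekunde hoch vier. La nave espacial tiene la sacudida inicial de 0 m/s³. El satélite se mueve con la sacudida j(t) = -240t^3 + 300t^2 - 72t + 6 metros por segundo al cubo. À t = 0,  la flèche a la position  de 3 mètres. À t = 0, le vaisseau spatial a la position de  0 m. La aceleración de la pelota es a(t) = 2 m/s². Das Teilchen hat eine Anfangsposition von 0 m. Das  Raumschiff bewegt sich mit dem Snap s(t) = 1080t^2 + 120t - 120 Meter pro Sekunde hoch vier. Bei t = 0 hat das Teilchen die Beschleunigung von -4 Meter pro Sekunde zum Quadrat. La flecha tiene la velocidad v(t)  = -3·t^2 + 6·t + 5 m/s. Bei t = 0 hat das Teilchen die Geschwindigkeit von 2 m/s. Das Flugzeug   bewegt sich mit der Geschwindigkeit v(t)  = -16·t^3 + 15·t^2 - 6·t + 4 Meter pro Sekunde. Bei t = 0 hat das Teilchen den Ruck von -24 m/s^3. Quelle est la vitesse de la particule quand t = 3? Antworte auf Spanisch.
Partiendo del snap s(t) = 360·t - 48, tomamos 3 integrales. La antiderivada del snap, con j(0) = -24, da la sacudida: j(t) = 180·t^2 - 48·t - 24. La integral de la sacudida, con a(0) = -4, da la aceleración: a(t) = 60·t^3 - 24·t^2 - 24·t - 4. Tomando ∫a(t)dt y aplicando v(0) = 2, encontramos v(t) = 15·t^4 - 8·t^3 - 12·t^2 - 4·t + 2. Tenemos la velocidad v(t) = 15·t^4 - 8·t^3 - 12·t^2 - 4·t + 2. Sustituyendo t = 3: v(3) = 881.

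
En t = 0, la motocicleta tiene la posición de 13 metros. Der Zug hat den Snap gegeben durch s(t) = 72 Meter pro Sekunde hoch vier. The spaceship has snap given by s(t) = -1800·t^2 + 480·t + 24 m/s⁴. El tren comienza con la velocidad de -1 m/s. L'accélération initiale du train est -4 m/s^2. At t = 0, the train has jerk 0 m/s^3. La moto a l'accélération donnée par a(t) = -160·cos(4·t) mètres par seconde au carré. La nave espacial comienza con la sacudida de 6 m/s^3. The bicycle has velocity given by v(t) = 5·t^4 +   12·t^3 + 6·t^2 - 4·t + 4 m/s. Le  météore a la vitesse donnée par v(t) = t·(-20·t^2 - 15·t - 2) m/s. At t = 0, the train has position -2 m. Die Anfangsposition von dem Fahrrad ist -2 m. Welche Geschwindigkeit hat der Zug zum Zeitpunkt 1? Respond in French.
En partant du snap s(t) = 72, nous prenons 3 intégrales. L'intégrale du snap est le jerk. En utilisant j(0) = 0, nous obtenons j(t) = 72·t. L'intégrale du jerk est l'accélération. En utilisant a(0) = -4, nous obtenons a(t) = 36·t^2 - 4. L'intégrale de l'accélération, avec v(0) = -1, donne la vitesse: v(t) = 12·t^3 - 4·t - 1. En utilisant v(t) = 12·t^3 - 4·t - 1 et en substituant t = 1, nous trouvons v = 7.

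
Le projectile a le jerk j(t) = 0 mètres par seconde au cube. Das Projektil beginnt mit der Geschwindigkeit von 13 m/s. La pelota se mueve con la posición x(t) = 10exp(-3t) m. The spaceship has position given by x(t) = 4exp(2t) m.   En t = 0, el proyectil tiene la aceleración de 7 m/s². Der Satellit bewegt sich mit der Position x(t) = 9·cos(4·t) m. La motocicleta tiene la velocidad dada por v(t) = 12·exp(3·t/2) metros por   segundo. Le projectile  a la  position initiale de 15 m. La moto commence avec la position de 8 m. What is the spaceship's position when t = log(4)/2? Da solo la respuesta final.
x(log(4)/2) = 16.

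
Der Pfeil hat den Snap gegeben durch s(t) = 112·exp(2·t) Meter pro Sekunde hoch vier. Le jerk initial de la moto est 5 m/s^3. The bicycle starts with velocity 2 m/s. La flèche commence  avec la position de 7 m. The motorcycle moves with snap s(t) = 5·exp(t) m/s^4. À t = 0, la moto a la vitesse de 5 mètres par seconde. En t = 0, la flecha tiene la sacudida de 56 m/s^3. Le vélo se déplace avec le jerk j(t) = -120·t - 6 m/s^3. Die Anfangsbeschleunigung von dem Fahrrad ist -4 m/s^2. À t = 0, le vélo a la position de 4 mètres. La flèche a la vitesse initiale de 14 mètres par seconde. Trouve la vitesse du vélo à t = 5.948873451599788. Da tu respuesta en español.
Para resolver esto, necesitamos tomar 2 integrales de nuestra ecuación de la sacudida j(t) = -120·t - 6. La antiderivada de la sacudida es la aceleración. Usando a(0) = -4, obtenemos a(t) = -60·t^2 - 6·t - 4. La antiderivada de la aceleración es la velocidad. Usando v(0) = 2, obtenemos v(t) = -20·t^3 - 3·t^2 - 4·t + 2. De la ecuación de la velocidad v(t) = -20·t^3 - 3·t^2 - 4·t + 2, sustituimos t = 5.948873451599788 para obtener v = -4338.46777509567.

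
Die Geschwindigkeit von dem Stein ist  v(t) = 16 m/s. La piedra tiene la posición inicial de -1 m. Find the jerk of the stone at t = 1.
To solve this, we need to take 2 derivatives of our velocity equation v(t) = 16. Taking d/dt of v(t), we find a(t) = 0. Taking d/dt of a(t), we find j(t) = 0. From the given jerk equation j(t) = 0, we substitute t = 1 to get j = 0.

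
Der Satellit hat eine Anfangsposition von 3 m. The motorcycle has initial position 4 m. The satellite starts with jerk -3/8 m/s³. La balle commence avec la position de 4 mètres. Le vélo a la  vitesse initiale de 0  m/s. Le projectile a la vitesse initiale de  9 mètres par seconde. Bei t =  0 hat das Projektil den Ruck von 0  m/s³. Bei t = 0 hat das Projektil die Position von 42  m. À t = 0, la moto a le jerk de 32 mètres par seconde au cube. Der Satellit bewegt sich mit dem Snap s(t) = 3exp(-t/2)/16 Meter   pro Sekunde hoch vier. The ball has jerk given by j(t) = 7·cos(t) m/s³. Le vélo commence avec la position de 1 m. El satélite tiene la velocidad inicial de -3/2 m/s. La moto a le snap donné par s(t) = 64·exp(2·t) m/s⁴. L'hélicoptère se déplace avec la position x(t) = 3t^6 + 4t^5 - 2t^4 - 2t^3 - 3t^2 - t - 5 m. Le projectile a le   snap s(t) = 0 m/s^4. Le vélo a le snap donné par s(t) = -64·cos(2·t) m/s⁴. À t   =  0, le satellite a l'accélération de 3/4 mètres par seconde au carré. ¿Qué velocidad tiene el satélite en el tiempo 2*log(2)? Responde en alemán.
Ausgehend von dem Snap s(t) = 3·exp(-t/2)/16, nehmen wir 3 Integrale. Mit ∫s(t)dt und Anwendung von j(0) = -3/8, finden wir j(t) = -3·exp(-t/2)/8. Durch Integration von dem Ruck und Verwendung der Anfangsbedingung a(0) = 3/4, erhalten wir a(t) = 3·exp(-t/2)/4. Die Stammfunktion von der Beschleunigung, mit v(0) = -3/2, ergibt die Geschwindigkeit: v(t) = -3·exp(-t/2)/2. Wir haben die Geschwindigkeit v(t) = -3·exp(-t/2)/2. Durch Einsetzen von t = 2*log(2): v(2*log(2)) = -3/4.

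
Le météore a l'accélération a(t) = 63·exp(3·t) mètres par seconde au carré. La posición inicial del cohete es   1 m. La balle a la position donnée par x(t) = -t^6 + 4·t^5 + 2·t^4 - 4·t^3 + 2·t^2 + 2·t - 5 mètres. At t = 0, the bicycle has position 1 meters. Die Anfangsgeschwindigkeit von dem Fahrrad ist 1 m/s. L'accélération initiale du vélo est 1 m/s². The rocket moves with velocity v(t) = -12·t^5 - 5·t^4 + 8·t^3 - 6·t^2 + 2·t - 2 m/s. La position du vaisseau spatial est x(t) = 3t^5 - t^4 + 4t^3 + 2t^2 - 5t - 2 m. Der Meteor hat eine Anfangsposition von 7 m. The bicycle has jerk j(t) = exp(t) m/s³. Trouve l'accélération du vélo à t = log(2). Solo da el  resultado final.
À t = log(2), a = 2.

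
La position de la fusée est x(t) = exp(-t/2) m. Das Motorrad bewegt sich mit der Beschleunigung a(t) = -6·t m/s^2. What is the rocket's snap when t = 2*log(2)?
We must differentiate our position equation x(t) = exp(-t/2) 4 times. Taking d/dt of x(t), we find v(t) = -exp(-t/2)/2. Taking d/dt of v(t), we find a(t) = exp(-t/2)/4. Differentiating acceleration, we get jerk: j(t) = -exp(-t/2)/8. Taking d/dt of j(t), we find s(t) = exp(-t/2)/16. We have snap s(t) = exp(-t/2)/16. Substituting t = 2*log(2): s(2*log(2)) = 1/32.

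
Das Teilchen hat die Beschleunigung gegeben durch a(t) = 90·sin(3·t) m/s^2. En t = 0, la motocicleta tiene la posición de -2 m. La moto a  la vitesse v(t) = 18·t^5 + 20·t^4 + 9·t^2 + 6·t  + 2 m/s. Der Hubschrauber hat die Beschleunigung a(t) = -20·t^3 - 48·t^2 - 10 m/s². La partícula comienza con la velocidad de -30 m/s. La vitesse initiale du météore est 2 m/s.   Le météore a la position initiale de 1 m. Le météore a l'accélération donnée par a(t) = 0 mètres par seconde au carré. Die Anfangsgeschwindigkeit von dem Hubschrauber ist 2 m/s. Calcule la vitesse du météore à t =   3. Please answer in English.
To solve this, we need to take 1 antiderivative of our acceleration equation a(t) = 0. Taking ∫a(t)dt and applying v(0) = 2, we find v(t) = 2. From the given velocity equation v(t) = 2, we substitute t = 3 to get v = 2.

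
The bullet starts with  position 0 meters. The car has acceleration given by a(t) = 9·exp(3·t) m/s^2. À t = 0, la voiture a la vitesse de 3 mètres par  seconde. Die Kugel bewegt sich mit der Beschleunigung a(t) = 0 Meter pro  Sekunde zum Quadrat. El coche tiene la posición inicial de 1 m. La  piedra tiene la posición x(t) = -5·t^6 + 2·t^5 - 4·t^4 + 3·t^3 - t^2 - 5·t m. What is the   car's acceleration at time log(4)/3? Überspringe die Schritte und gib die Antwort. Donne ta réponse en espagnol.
La respuesta es 36.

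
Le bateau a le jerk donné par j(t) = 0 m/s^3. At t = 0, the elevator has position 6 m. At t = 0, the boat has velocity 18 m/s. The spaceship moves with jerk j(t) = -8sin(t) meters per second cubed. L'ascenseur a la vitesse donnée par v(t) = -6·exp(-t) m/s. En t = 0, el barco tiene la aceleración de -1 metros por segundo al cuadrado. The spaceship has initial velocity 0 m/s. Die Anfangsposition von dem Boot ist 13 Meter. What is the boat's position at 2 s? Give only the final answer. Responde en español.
En t = 2, x = 47.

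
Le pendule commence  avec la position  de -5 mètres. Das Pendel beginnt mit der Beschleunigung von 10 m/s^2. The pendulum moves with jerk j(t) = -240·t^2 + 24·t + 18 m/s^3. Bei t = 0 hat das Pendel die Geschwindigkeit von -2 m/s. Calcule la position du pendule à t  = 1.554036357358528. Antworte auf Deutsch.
Um dies zu lösen, müssen wir 3 Stammfunktionen unserer Gleichung für den Ruck j(t) = -240·t^2 + 24·t + 18 finden. Das Integral von dem Ruck, mit a(0) = 10, ergibt die Beschleunigung: a(t) = -80·t^3 + 12·t^2 + 18·t + 10. Das Integral von der Beschleunigung ist die Geschwindigkeit. Mit v(0) = -2 erhalten wir v(t) = -20·t^4 + 4·t^3 + 9·t^2 + 10·t - 2. Das Integral von der Geschwindigkeit, mit x(0) = -5, ergibt die Position: x(t) = -4·t^5 + t^4 + 3·t^3 + 5·t^2 - 2·t - 5. Wir haben die Position x(t) = -4·t^5 + t^4 + 3·t^3 + 5·t^2 - 2·t - 5. Durch Einsetzen von t = 1.554036357358528: x(1.554036357358528) = -15.1962635114281.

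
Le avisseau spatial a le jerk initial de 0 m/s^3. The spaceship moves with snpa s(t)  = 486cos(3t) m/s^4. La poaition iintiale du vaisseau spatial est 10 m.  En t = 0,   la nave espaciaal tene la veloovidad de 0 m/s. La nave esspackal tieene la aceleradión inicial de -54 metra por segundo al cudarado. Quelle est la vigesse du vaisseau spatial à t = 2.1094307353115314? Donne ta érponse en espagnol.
Debemos encontrar la antiderivada de nuestra ecuación del snap s(t) = 486·cos(3·t) 3 veces. La integral del snap es la sacudida. Usando j(0) = 0, obtenemos j(t) = 162·sin(3·t). La integral de la sacudida, con a(0) = -54, da la aceleración: a(t) = -54·cos(3·t). Tomando ∫a(t)dt y aplicando v(0) = 0, encontramos v(t) = -18·sin(3·t). De la ecuación de la velocidad v(t) = -18·sin(3·t), sustituimos t = 2.1094307353115314 para obtener v = -0.811648877736779.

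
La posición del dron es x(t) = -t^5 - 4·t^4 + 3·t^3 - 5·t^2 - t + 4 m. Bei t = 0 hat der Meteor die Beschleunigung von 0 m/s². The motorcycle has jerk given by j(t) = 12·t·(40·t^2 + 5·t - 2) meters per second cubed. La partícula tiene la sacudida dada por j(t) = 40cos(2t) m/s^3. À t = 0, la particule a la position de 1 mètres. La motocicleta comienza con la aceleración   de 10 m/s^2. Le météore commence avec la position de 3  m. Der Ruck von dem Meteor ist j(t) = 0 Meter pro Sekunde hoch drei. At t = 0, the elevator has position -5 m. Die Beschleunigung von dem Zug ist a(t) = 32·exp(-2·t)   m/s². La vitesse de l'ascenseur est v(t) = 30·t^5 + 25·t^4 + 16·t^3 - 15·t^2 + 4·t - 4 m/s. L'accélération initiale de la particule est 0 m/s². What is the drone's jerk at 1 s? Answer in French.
En partant de la position x(t) = -t^5 - 4·t^4 + 3·t^3 - 5·t^2 - t + 4, nous prenons 3 dérivées. La dérivée de la position donne la vitesse: v(t) = -5·t^4 - 16·t^3 + 9·t^2 - 10·t - 1. En prenant d/dt de v(t), nous trouvons a(t) = -20·t^3 - 48·t^2 + 18·t - 10. La dérivée de l'accélération donne le jerk: j(t) = -60·t^2 - 96·t + 18. En utilisant j(t) = -60·t^2 - 96·t + 18 et en substituant t = 1, nous trouvons j = -138.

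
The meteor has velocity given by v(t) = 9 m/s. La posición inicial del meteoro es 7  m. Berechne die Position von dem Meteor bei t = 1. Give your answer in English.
To find the answer, we compute 1 antiderivative of v(t) = 9. The integral of velocity is position. Using x(0) = 7, we get x(t) = 9·t + 7. We have position x(t) = 9·t + 7. Substituting t = 1: x(1) = 16.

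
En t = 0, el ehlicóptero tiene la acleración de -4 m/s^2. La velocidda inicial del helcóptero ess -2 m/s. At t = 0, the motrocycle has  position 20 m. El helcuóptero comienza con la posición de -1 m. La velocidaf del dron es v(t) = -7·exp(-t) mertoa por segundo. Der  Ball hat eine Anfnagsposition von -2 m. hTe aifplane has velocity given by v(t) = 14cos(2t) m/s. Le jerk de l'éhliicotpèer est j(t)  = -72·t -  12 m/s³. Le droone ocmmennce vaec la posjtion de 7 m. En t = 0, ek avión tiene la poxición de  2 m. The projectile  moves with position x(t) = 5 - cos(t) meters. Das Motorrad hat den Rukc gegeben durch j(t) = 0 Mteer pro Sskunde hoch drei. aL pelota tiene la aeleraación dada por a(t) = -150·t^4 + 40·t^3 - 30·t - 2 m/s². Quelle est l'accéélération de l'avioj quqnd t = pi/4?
Pour résoudre ceci, nous devons prendre 1 dérivée de notre équation de la vitesse v(t) = 14·cos(2·t). La dérivée de la vitesse donne l'accélération: a(t) = -28·sin(2·t). De l'équation de l'accélération a(t) = -28·sin(2·t), nous substituons t = pi/4 pour obtenir a = -28.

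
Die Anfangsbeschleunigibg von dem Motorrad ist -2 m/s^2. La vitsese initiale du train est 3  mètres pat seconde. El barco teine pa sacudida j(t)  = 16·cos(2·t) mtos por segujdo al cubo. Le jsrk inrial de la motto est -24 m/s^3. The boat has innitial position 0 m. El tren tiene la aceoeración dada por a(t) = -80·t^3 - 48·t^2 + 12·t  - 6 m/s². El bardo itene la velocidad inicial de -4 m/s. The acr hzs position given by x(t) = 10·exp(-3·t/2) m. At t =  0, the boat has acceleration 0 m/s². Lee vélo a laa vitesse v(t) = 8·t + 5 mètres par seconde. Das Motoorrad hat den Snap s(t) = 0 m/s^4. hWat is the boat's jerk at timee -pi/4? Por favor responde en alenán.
Mit j(t) = 16·cos(2·t) und Einsetzen von t = -pi/4, finden wir j = 0.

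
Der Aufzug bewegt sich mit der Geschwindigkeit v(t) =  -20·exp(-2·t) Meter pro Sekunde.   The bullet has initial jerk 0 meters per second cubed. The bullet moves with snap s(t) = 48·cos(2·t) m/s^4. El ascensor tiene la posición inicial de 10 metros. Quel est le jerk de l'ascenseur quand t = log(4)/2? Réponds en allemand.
Um dies zu lösen, müssen wir 2 Ableitungen unserer Gleichung für die Geschwindigkeit v(t) = -20·exp(-2·t) nehmen. Mit d/dt von v(t) finden wir a(t) = 40·exp(-2·t). Die Ableitung von der Beschleunigung ergibt den Ruck: j(t) = -80·exp(-2·t). Mit j(t) = -80·exp(-2·t) und Einsetzen von t = log(4)/2, finden wir j = -20.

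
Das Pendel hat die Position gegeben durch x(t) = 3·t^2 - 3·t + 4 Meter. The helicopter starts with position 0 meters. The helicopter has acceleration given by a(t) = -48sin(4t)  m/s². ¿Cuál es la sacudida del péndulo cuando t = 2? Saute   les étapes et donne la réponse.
j(2) = 0.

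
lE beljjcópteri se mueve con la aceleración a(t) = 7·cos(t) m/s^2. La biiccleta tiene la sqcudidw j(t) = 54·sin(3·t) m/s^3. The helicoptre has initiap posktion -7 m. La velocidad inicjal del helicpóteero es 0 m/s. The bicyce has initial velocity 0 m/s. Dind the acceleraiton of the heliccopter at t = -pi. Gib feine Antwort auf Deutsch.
Wir haben die Beschleunigung a(t) = 7·cos(t). Durch Einsetzen von t = -pi: a(-pi) = -7.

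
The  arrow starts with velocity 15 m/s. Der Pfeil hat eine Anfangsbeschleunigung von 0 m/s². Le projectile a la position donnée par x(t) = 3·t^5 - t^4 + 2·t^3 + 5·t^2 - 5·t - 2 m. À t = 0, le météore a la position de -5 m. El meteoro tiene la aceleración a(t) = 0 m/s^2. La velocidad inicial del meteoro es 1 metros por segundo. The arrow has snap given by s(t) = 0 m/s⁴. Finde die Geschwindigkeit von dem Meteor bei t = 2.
Ausgehend von der Beschleunigung a(t) = 0, nehmen wir 1 Integral. Mit ∫a(t)dt und Anwendung von v(0) = 1, finden wir v(t) = 1. Aus der Gleichung für die Geschwindigkeit v(t) = 1, setzen wir t = 2 ein und erhalten v = 1.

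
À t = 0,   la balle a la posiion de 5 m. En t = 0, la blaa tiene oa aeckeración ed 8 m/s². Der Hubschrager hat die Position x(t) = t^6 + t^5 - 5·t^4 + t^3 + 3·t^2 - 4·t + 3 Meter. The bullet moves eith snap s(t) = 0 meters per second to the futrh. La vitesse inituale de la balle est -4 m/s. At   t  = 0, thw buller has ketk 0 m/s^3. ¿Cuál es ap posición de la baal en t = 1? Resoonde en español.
Partiendo del snap s(t) = 0, tomamos 4 antiderivadas. Tomando ∫s(t)dt y aplicando j(0) = 0, encontramos j(t) = 0. La antiderivada de la sacudida es la aceleración. Usando a(0) = 8, obtenemos a(t) = 8. La integral de la aceleración, con v(0) = -4, da la velocidad: v(t) = 8·t - 4. Tomando ∫v(t)dt y aplicando x(0) = 5, encontramos x(t) = 4·t^2 - 4·t + 5. Tenemos la posición x(t) = 4·t^2 - 4·t + 5. Sustituyendo t = 1: x(1) = 5.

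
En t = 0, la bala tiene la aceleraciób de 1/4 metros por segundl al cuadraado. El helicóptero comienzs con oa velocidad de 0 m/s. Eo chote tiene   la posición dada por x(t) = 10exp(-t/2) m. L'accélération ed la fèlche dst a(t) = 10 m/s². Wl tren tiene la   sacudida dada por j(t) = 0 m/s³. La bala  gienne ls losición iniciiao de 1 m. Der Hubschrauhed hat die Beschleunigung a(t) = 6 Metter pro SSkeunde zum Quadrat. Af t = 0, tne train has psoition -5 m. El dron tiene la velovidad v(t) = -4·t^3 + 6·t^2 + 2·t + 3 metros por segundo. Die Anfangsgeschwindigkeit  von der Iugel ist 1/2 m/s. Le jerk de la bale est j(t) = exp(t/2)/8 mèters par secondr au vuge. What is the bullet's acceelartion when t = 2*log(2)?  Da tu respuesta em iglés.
Starting from jerk j(t) = exp(t/2)/8, we take 1 antiderivative. Integrating jerk and using the initial condition a(0) = 1/4, we get a(t) = exp(t/2)/4. Using a(t) = exp(t/2)/4 and substituting t = 2*log(2), we find a = 1/2.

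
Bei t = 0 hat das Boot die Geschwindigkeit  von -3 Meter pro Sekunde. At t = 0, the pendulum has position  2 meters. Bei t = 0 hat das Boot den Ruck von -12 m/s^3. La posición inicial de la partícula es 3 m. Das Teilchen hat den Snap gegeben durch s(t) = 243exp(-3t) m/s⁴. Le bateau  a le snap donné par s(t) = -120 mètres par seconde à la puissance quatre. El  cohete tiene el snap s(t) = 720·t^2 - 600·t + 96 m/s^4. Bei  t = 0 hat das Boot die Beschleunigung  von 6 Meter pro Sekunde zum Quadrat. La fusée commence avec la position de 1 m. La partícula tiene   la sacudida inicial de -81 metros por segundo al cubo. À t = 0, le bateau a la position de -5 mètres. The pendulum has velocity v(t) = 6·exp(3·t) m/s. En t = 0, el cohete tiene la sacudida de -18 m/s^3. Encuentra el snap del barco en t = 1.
Usando s(t) = -120 y sustituyendo t = 1, encontramos s = -120.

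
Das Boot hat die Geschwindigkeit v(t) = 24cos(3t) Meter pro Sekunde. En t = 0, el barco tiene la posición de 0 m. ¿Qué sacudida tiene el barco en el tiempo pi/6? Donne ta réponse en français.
Nous devons dériver notre équation de la vitesse v(t) = 24·cos(3·t) 2 fois. La dérivée de la vitesse donne l'accélération: a(t) = -72·sin(3·t). En dérivant l'accélération, nous obtenons le jerk: j(t) = -216·cos(3·t). En utilisant j(t) = -216·cos(3·t) et en substituant t = pi/6, nous trouvons j = 0.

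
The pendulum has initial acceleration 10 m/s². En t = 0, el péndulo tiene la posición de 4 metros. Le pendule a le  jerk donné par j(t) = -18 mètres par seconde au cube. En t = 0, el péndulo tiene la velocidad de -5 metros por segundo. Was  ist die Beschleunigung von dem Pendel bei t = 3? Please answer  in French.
Nous devons trouver la primitive de notre équation du jerk j(t) = -18 1 fois. En intégrant le jerk et en utilisant la condition initiale a(0) = 10, nous obtenons a(t) = 10 - 18·t. En utilisant a(t) = 10 - 18·t et en substituant t = 3, nous trouvons a = -44.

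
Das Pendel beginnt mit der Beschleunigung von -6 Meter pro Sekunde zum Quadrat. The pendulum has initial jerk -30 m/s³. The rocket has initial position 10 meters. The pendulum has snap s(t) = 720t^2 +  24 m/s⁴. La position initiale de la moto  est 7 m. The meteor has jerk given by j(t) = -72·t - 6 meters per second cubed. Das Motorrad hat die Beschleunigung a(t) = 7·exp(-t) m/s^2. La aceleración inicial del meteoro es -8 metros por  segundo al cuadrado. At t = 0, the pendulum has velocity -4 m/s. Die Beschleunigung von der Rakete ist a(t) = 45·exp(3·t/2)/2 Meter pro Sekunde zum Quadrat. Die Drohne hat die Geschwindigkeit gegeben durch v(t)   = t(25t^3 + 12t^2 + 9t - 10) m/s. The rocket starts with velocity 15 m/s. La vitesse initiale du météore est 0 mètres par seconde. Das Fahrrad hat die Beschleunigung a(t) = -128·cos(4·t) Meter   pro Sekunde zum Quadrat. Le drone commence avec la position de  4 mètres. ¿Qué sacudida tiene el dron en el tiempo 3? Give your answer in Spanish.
Debemos derivar nuestra ecuación de la velocidad v(t) = t·(25·t^3 + 12·t^2 + 9·t - 10) 2 veces. Derivando la velocidad, obtenemos la aceleración: a(t) = 25·t^3 + 12·t^2 + t·(75·t^2 + 24·t + 9) + 9·t - 10. La derivada de la aceleración da la sacudida: j(t) = 150·t^2 + t·(150·t + 24) + 48·t + 18. De la ecuación de la sacudida j(t) = 150·t^2 + t·(150·t + 24) + 48·t + 18, sustituimos t = 3 para obtener j = 2934.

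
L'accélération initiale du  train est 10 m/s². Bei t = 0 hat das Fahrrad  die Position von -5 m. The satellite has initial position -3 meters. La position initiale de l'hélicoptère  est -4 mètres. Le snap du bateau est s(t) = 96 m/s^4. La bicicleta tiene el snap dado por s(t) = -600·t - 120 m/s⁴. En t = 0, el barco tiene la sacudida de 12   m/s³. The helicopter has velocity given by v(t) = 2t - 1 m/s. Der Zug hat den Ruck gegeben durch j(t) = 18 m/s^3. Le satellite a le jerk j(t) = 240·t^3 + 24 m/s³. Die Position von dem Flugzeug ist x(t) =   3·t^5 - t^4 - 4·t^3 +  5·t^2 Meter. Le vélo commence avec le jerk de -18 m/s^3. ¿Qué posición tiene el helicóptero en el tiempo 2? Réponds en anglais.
To solve this, we need to take 1 antiderivative of our velocity equation v(t) = 2·t - 1. Taking ∫v(t)dt and applying x(0) = -4, we find x(t) = t^2 - t - 4. We have position x(t) = t^2 - t - 4. Substituting t = 2: x(2) = -2.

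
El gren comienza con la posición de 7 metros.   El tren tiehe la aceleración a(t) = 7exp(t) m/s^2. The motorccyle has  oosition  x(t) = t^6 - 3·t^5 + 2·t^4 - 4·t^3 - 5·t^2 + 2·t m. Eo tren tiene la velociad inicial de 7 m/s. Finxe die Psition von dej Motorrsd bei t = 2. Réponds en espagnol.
De la ecuación de la posición x(t) = t^6 - 3·t^5 + 2·t^4 - 4·t^3 - 5·t^2 + 2·t, sustituimos t = 2 para obtener x = -48.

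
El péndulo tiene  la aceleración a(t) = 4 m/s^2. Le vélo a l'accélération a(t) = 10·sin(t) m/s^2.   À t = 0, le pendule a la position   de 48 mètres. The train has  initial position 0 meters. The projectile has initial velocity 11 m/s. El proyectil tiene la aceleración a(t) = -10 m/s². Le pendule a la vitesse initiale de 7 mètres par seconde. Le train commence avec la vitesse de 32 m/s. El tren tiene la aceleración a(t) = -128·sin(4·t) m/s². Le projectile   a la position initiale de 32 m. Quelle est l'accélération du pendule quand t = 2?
En utilisant a(t) = 4 et en substituant t = 2, nous trouvons a = 4.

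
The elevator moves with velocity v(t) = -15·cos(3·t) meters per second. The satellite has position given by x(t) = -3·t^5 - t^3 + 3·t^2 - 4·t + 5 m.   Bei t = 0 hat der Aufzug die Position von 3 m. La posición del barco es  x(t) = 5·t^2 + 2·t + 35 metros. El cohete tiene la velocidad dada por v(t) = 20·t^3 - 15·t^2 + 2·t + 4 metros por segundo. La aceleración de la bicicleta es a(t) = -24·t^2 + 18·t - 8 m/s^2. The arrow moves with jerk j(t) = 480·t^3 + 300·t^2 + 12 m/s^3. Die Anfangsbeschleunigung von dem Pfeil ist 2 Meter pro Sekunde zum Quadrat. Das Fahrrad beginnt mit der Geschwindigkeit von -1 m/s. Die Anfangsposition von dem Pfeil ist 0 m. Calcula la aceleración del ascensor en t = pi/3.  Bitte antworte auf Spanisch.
Partiendo de la velocidad v(t) = -15·cos(3·t), tomamos 1 derivada. Derivando la velocidad, obtenemos la aceleración: a(t) = 45·sin(3·t). De la ecuación de la aceleración a(t) = 45·sin(3·t), sustituimos t = pi/3 para obtener a = 0.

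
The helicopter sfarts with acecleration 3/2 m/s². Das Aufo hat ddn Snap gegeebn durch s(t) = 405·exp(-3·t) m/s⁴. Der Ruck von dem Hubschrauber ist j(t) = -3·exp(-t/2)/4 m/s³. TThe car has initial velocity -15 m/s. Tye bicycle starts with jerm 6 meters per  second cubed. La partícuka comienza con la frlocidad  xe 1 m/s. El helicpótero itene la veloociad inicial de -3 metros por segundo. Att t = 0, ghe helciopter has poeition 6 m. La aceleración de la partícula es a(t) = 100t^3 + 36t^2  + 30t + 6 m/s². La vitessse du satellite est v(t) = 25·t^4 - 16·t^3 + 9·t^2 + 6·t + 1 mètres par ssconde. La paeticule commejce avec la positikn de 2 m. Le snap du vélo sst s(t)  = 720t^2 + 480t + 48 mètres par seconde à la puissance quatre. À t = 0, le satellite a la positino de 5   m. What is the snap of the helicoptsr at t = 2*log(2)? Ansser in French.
Pour résoudre ceci, nous devons prendre 1 dérivée de notre équation du jerk j(t) = -3·exp(-t/2)/4. En dérivant le jerk, nous obtenons le snap: s(t) = 3·exp(-t/2)/8. De l'équation du snap s(t) = 3·exp(-t/2)/8, nous substituons t = 2*log(2) pour obtenir s = 3/16.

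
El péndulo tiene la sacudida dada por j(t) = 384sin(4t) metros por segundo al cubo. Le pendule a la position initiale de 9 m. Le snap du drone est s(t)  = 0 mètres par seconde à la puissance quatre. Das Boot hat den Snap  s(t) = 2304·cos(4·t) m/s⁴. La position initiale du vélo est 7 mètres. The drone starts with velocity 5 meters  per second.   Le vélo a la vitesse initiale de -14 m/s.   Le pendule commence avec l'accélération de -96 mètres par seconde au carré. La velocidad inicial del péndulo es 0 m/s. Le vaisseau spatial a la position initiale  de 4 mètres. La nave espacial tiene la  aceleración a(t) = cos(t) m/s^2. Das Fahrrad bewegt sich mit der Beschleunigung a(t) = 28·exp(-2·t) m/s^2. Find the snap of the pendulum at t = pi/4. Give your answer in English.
To solve this, we need to take 1 derivative of our jerk equation j(t) = 384·sin(4·t). The derivative of jerk gives snap: s(t) = 1536·cos(4·t). From the given snap equation s(t) = 1536·cos(4·t), we substitute t = pi/4 to get s = -1536.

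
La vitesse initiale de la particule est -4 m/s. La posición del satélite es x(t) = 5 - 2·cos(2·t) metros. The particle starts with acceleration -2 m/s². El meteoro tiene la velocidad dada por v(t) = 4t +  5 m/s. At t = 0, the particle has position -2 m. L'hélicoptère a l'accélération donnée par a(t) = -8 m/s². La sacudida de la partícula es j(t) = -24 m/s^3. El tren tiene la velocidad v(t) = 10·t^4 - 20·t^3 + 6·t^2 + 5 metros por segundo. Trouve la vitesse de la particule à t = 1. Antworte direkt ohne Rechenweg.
La réponse est -18.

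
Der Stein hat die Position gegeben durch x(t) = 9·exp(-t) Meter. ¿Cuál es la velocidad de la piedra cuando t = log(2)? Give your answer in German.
Wir müssen unsere Gleichung für die Position x(t) = 9·exp(-t) 1-mal ableiten. Durch Ableiten von der Position erhalten wir die Geschwindigkeit: v(t) = -9·exp(-t). Aus der Gleichung für die Geschwindigkeit v(t) = -9·exp(-t), setzen wir t = log(2) ein und erhalten v = -9/2.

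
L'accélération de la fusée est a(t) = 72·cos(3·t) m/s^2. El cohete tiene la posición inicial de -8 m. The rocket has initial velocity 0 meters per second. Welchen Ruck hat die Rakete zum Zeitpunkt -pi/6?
Um dies zu lösen, müssen wir 1 Ableitung unserer Gleichung für die Beschleunigung a(t) = 72·cos(3·t) nehmen. Durch Ableiten von der Beschleunigung erhalten wir den Ruck: j(t) = -216·sin(3·t). Mit j(t) = -216·sin(3·t) und Einsetzen von t = -pi/6, finden wir j = 216.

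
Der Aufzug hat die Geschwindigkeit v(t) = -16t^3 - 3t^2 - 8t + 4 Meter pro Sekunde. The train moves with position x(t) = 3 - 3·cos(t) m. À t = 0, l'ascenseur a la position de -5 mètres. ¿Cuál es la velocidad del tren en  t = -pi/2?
Partiendo de la posición x(t) = 3 - 3·cos(t), tomamos 1 derivada. Tomando d/dt de x(t), encontramos v(t) = 3·sin(t). Tenemos la velocidad v(t) = 3·sin(t). Sustituyendo t = -pi/2: v(-pi/2) = -3.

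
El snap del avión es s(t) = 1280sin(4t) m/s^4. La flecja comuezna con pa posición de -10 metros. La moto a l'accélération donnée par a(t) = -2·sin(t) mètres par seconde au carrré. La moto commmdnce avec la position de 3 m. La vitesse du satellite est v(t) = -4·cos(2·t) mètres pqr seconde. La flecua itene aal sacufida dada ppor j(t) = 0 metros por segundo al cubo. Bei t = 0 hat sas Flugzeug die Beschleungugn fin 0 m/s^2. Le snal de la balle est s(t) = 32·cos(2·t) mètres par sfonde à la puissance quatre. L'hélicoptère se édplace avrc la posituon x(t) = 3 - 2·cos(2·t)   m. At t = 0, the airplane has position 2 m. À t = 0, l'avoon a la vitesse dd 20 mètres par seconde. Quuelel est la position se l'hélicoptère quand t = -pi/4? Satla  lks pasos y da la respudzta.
La position à t = -pi/4 est x = 3.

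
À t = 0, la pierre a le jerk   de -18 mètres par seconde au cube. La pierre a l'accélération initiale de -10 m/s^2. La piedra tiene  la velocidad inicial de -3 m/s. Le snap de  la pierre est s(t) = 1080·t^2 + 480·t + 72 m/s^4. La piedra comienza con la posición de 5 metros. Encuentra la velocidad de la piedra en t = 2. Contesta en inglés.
Starting from snap s(t) = 1080·t^2 + 480·t + 72, we take 3 antiderivatives. The integral of snap is jerk. Using j(0) = -18, we get j(t) = 360·t^3 + 240·t^2 + 72·t - 18. Integrating jerk and using the initial condition a(0) = -10, we get a(t) = 90·t^4 + 80·t^3 + 36·t^2 - 18·t - 10. Finding the antiderivative of a(t) and using v(0) = -3: v(t) = 18·t^5 + 20·t^4 + 12·t^3 - 9·t^2 - 10·t - 3. From the given velocity equation v(t) = 18·t^5 + 20·t^4 + 12·t^3 - 9·t^2 - 10·t - 3, we substitute t = 2 to get v = 933.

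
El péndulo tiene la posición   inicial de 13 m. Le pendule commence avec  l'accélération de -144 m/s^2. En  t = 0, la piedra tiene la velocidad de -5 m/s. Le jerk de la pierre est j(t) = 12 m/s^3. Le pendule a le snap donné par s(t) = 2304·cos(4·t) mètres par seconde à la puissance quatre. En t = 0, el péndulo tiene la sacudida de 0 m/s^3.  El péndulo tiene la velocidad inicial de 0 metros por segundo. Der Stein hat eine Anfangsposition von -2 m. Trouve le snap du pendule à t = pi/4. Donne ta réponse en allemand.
Mit s(t) = 2304·cos(4·t) und Einsetzen von t = pi/4, finden wir s = -2304.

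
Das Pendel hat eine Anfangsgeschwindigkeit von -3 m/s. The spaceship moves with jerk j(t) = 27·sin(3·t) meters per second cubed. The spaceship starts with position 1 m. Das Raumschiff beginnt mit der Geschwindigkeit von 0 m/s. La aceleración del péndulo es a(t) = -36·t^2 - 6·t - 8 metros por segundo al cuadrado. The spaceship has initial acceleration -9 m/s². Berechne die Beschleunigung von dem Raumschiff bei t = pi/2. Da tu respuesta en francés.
En partant du jerk j(t) = 27·sin(3·t), nous prenons 1 primitive. En intégrant le jerk et en utilisant la condition initiale a(0) = -9, nous obtenons a(t) = -9·cos(3·t). En utilisant a(t) = -9·cos(3·t) et en substituant t = pi/2, nous trouvons a = 0.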